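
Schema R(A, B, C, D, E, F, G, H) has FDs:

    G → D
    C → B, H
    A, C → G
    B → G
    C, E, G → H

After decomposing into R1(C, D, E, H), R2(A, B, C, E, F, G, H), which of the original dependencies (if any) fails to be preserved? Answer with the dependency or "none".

G → D

Check G → D: no single fragment contains all of {D, G}, and the restricted closure of {G} across the fragments never reaches {D}.
C → B, H is preserved.
A, C → G is preserved.
B → G is preserved.
C, E, G → H is preserved.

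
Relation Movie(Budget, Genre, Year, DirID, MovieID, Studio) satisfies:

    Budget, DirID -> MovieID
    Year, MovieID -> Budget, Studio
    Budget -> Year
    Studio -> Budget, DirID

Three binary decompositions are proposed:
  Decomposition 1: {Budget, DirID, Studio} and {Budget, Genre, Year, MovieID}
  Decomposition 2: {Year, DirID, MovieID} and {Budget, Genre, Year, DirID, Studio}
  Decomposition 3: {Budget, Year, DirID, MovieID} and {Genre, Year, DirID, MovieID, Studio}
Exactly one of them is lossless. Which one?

Decomposition 1: common = {Budget}, closure = {Budget, Year} → lossy.
Decomposition 2: common = {Year, DirID}, closure = {Year, DirID} → lossy.
Decomposition 3: common = {Year, DirID, MovieID}, closure = {Budget, Year, DirID, MovieID, Studio} → lossless.

Decomposition 3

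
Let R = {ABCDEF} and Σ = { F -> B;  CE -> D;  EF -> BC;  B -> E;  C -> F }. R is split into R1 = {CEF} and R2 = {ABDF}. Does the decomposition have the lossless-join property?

Yes

Common attributes: R1 ∩ R2 = {F}.
Closure of {F}: F → B applies, adding B; B → E applies, adding E; EF → BC applies, adding C; CE → D applies, adding D. So (F)⁺ = {BCDEF}.
This closure contains every attribute of R1, so R1 ∩ R2 → R1. The join is lossless.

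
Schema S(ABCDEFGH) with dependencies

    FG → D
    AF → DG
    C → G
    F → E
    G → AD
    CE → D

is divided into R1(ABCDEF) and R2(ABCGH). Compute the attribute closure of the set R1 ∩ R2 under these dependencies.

R1 ∩ R2 = {ABC}.
C → G applies, adding G
G → AD applies, adding D
Closure: {ABCDG}.

ABCDG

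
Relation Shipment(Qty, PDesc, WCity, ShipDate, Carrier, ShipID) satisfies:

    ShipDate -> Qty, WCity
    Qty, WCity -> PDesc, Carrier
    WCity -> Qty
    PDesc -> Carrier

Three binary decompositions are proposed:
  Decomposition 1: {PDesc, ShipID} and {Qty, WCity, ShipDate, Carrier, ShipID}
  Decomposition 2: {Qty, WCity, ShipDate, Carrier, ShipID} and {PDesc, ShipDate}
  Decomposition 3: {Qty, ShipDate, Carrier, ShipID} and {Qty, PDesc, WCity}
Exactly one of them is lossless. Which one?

Decomposition 2

Decomposition 1: common = {ShipID}, closure = {ShipID} → lossy.
Decomposition 2: common = {ShipDate}, closure = {Qty, PDesc, WCity, ShipDate, Carrier} → lossless.
Decomposition 3: common = {Qty}, closure = {Qty} → lossy.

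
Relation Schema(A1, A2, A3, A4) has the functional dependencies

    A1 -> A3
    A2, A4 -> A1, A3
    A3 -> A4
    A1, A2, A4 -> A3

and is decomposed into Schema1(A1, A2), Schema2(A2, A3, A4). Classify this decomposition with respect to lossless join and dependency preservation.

Lossless test: (A2)⁺ = {A2}, which is a superkey of neither fragment — lossy.
Dependency preservation: the restricted closure of {A1} across the fragments never reaches {A3}, so A1 → A3 cannot be enforced without a join — not preserved.

lossy and not dependency-preserving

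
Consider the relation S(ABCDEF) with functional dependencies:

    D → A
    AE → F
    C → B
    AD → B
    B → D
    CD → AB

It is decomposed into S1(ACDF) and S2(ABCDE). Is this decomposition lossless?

Common attributes: S1 ∩ S2 = {ACD}.
Closure of {ACD}: C → B applies, adding B. So (ACD)⁺ = {ABCD}.
The closure contains neither all of S1 = {ACDF} nor all of S2 = {ABCDE}, so the common attributes are not a superkey of either fragment. The join is lossy.

No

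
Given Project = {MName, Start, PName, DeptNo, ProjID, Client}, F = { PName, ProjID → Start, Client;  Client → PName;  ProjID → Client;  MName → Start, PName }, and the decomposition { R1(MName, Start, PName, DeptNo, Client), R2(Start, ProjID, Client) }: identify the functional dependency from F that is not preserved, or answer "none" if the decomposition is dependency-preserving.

none

PName, ProjID → Start, Client: restricted closure across fragments reaches Start, Client.
Client → PName lies within R1.
ProjID → Client lies within R2.
MName → Start, PName lies within R1.
Every dependency is enforceable on the fragments, so the decomposition is dependency-preserving.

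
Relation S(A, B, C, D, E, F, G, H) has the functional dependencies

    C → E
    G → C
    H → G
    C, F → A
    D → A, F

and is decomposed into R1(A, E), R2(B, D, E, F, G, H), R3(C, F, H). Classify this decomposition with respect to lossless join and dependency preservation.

lossy and not dependency-preserving

Lossless test (chase): Rows 2 and 3 agree on H; apply H→G and equate their G entries. Rows 2 and 3 agree on G; apply G→C and equate their C entries. Rows 2 and 3 agree on C, F; apply C, F→A and equate their A entries. Rows 2 and 3 agree on C; apply C→E and equate their E entries. No row becomes fully distinguished — the join is lossy.
Dependency preservation: the restricted closure of {C} across the fragments never reaches {E}, so C → E cannot be enforced without a join — not preserved.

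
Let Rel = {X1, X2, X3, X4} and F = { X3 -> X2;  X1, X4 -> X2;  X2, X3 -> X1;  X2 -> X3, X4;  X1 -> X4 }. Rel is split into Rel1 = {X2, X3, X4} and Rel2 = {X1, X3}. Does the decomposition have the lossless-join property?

Common attributes: Rel1 ∩ Rel2 = {X3}.
Closure of {X3}: X3 → X2 applies, adding X2; X2, X3 → X1 applies, adding X1; X2 → X3, X4 applies, adding X4. So (X3)⁺ = {X1, X2, X3, X4}.
This closure contains every attribute of Rel1, so Rel1 ∩ Rel2 → Rel1. The join is lossless.

Yes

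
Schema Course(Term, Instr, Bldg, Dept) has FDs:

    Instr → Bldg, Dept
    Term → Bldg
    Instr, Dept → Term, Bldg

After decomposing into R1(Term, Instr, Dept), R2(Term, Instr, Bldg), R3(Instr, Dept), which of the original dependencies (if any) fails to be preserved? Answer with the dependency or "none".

none

Instr → Bldg, Dept: restricted closure across fragments reaches Bldg, Dept.
Term → Bldg lies within R2.
Instr, Dept → Term, Bldg: restricted closure across fragments reaches Term, Bldg.
Every dependency is enforceable on the fragments, so the decomposition is dependency-preserving.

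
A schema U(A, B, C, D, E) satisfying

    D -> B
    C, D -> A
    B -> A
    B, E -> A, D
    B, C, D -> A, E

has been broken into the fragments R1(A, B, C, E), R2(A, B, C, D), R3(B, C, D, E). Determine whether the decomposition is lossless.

Yes

Chase test. Columns are A, B, C, D, E; row i has aⱼ where attribute j ∈ Ri, else bᵢⱼ.
Initial tableau (one row per fragment):
  row 1: a1 a2 a3 b14 a5
  row 2: a1 a2 a3 a4 b25
  row 3: b31 a2 a3 a4 a5
Rows 2 and 3 agree on C, D; apply C, D→A and equate their A entries.
Rows 1 and 3 agree on B, E; apply B, E→A, D and equate their A, D entries.
Rows 1 and 2 agree on B, C, D; apply B, C, D→A, E and equate their A, E entries.
Row 1 is now all distinguished symbols — the join is lossless.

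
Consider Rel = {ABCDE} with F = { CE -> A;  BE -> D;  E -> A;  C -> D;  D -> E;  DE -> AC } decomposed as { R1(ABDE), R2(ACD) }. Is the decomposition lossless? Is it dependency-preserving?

Lossless test: (AD)⁺ = {ACDE}, which contains all of one fragment — lossless.
Dependency preservation: CE → A; DE → AC are not contained in any single fragment, but the restricted closure of each left-hand side across the fragments still reaches the right-hand side; the remaining FDs each lie inside some fragment. All dependencies are preserved.

lossless and dependency-preserving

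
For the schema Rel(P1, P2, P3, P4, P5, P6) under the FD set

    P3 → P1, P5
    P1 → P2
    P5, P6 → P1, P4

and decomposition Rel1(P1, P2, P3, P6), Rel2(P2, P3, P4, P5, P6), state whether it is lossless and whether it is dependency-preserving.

lossless but not dependency-preserving

Lossless test: (P2, P3, P6)⁺ = {P1, P2, P3, P4, P5, P6}, which contains all of one fragment — lossless.
Dependency preservation: the restricted closure of {P5, P6} across the fragments never reaches {P1, P4}, so P5, P6 → P1, P4 cannot be enforced without a join — not preserved.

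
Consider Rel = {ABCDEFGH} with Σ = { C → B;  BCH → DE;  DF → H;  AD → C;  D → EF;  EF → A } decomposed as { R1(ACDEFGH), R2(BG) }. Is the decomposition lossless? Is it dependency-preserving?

Lossless test: (G)⁺ = {G}, which is a superkey of neither fragment — lossy.
Dependency preservation: the restricted closure of {C} across the fragments never reaches {B}, so C → B cannot be enforced without a join — not preserved.

lossy and not dependency-preserving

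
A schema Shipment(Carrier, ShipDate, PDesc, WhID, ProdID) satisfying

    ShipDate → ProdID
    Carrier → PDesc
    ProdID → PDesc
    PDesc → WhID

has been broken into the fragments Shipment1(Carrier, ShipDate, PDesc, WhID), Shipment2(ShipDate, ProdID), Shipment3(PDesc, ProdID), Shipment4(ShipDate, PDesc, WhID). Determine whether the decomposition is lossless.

Chase test. Columns are Carrier, ShipDate, PDesc, WhID, ProdID; row i has aⱼ where attribute j ∈ Shipmenti, else bᵢⱼ.
Initial tableau (one row per fragment):
  row 1: a1 a2 a3 a4 b15
  row 2: b21 a2 b23 b24 a5
  row 3: b31 b32 a3 b34 a5
  row 4: b41 a2 a3 a4 b45
Rows 1 and 2 agree on ShipDate; apply ShipDate→ProdID and equate their ProdID entries.
Rows 1 and 4 agree on ShipDate; apply ShipDate→ProdID and equate their ProdID entries.
Rows 1 and 2 agree on ProdID; apply ProdID→PDesc and equate their PDesc entries.
Rows 1 and 2 agree on PDesc; apply PDesc→WhID and equate their WhID entries.
Rows 1 and 3 agree on PDesc; apply PDesc→WhID and equate their WhID entries.
Row 1 is now all distinguished symbols — the join is lossless.

Yes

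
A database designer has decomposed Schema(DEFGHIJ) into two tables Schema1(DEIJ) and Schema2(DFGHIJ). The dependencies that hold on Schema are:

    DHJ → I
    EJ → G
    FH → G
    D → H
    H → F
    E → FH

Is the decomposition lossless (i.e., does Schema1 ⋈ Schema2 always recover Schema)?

Yes

Common attributes: Schema1 ∩ Schema2 = {DIJ}.
Closure of {DIJ}: D → H applies, adding H; H → F applies, adding F; FH → G applies, adding G. So (DIJ)⁺ = {DFGHIJ}.
This closure contains every attribute of Schema2, so Schema1 ∩ Schema2 → Schema2. The join is lossless.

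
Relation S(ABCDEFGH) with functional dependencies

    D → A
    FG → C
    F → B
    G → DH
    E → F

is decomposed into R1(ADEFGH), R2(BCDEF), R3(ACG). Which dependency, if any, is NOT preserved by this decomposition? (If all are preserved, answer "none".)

Check FG → C: no single fragment contains all of {CFG}, and the restricted closure of {FG} across the fragments never reaches {C}.
D → A is preserved.
F → B is preserved.
G → DH is preserved.
E → F is preserved.

FG → C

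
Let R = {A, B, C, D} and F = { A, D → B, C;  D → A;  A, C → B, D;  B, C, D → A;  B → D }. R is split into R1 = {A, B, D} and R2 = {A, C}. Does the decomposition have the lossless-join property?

No

Common attributes: R1 ∩ R2 = {A}.
No dependency enlarges {A}, so (A)⁺ = {A}.
The closure contains neither all of R1 = {A, B, D} nor all of R2 = {A, C}, so the common attributes are not a superkey of either fragment. The join is lossy.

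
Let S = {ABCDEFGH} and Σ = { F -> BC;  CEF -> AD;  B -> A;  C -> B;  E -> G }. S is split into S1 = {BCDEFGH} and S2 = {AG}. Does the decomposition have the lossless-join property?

Common attributes: S1 ∩ S2 = {G}.
No dependency enlarges {G}, so (G)⁺ = {G}.
The closure contains neither all of S1 = {BCDEFGH} nor all of S2 = {AG}, so the common attributes are not a superkey of either fragment. The join is lossy.

No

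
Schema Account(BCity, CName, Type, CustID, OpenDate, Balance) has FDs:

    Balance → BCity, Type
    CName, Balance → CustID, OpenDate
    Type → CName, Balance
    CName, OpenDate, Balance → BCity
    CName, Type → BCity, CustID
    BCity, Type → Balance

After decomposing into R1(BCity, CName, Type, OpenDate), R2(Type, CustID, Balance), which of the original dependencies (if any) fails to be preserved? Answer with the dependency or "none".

Balance → BCity, Type: restricted closure across fragments reaches BCity, Type.
CName, Balance → CustID, OpenDate: restricted closure across fragments reaches CustID, OpenDate.
Type → CName, Balance: restricted closure across fragments reaches CName, Balance.
CName, OpenDate, Balance → BCity: restricted closure across fragments reaches BCity.
CName, Type → BCity, CustID: restricted closure across fragments reaches BCity, CustID.
BCity, Type → Balance: restricted closure across fragments reaches Balance.
Every dependency is enforceable on the fragments, so the decomposition is dependency-preserving.

none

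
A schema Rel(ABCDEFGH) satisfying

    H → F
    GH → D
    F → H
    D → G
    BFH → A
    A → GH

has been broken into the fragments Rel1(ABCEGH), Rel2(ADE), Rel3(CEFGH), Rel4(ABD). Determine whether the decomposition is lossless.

Yes

Chase test. Columns are ABCDEFGH; row i has aⱼ where attribute j ∈ Reli, else bᵢⱼ.
Initial tableau (one row per fragment):
  row 1: a1 a2 a3 b14 a5 b16 a7 a8
  row 2: a1 b22 b23 a4 a5 b26 b27 b28
  row 3: b31 b32 a3 b34 a5 a6 a7 a8
  row 4: a1 a2 b43 a4 b45 b46 b47 b48
Rows 1 and 3 agree on H; apply H→F and equate their F entries.
Rows 1 and 3 agree on GH; apply GH→D and equate their D entries.
Rows 2 and 4 agree on D; apply D→G and equate their G entries.
Rows 1 and 2 agree on A; apply A→GH and equate their GH entries.
Rows 1 and 4 agree on A; apply A→GH and equate their GH entries.
Rows 1 and 2 agree on H; apply H→F and equate their F entries.
Rows 1 and 4 agree on H; apply H→F and equate their F entries.
Rows 1 and 2 agree on GH; apply GH→D and equate their D entries.
Row 1 is now all distinguished symbols — the join is lossless.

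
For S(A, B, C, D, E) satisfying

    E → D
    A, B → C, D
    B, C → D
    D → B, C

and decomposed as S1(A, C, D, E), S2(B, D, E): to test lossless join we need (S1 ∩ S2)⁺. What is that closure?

S1 ∩ S2 = {D, E}.
D → B, C applies, adding B, C
Closure: {B, C, D, E}.

B, C, D, E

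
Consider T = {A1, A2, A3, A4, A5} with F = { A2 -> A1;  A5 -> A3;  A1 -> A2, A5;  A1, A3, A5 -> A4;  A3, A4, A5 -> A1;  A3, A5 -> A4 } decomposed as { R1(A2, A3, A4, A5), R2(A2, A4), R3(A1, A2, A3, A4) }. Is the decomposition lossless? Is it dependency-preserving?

lossless and dependency-preserving

Lossless test (chase): Rows 1 and 2 agree on A2; apply A2→A1 and equate their A1 entries. Rows 1 and 3 agree on A2; apply A2→A1 and equate their A1 entries. Rows 1 and 2 agree on A1; apply A1→A2, A5 and equate their A2, A5 entries. Rows 1 and 3 agree on A1; apply A1→A2, A5 and equate their A2, A5 entries. Rows 1 and 2 agree on A5; apply A5→A3 and equate their A3 entries. Row 1 is now all distinguished symbols — the join is lossless.
Dependency preservation: A1 → A2, A5; A1, A3, A5 → A4; A3, A4, A5 → A1 are not contained in any single fragment, but the restricted closure of each left-hand side across the fragments still reaches the right-hand side; the remaining FDs each lie inside some fragment. All dependencies are preserved.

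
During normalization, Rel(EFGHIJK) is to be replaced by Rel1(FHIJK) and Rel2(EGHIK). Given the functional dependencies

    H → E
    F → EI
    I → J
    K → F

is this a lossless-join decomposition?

Common attributes: Rel1 ∩ Rel2 = {HIK}.
Closure of {HIK}: H → E applies, adding E; I → J applies, adding J; K → F applies, adding F. So (HIK)⁺ = {EFHIJK}.
This closure contains every attribute of Rel1, so Rel1 ∩ Rel2 → Rel1. The join is lossless.

Yes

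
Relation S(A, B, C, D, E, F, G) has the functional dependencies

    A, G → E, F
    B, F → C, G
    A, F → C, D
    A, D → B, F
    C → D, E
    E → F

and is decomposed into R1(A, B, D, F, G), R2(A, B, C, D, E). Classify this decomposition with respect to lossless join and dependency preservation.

Lossless test: (A, B, D)⁺ = {A, B, C, D, E, F, G}, which contains all of one fragment — lossless.
Dependency preservation: the restricted closure of {B, F} across the fragments never reaches {C, G}, so B, F → C, G cannot be enforced without a join — not preserved.

lossless but not dependency-preserving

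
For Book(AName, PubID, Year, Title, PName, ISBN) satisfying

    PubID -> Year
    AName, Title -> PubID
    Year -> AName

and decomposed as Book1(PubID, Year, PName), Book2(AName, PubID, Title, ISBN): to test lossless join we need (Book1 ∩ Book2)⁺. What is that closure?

AName, PubID, Year

Book1 ∩ Book2 = {PubID}.
PubID → Year applies, adding Year
Year → AName applies, adding AName
Closure: {AName, PubID, Year}.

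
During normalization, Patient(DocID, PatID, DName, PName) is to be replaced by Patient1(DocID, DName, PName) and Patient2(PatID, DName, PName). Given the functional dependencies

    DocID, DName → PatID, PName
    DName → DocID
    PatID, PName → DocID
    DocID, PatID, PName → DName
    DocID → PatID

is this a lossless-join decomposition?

Common attributes: Patient1 ∩ Patient2 = {DName, PName}.
Closure of {DName, PName}: DName → DocID applies, adding DocID; DocID → PatID applies, adding PatID. So (DName, PName)⁺ = {DocID, PatID, DName, PName}.
This closure contains every attribute of Patient1, so Patient1 ∩ Patient2 → Patient1. The join is lossless.

Yes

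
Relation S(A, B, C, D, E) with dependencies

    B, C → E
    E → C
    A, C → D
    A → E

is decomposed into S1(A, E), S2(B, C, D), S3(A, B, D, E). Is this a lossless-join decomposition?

Chase test. Columns are A, B, C, D, E; row i has aⱼ where attribute j ∈ Si, else bᵢⱼ.
Initial tableau (one row per fragment):
  row 1: a1 b12 b13 b14 a5
  row 2: b21 a2 a3 a4 b25
  row 3: a1 a2 b33 a4 a5
Rows 1 and 3 agree on E; apply E→C and equate their C entries.
Rows 1 and 3 agree on A, C; apply A, C→D and equate their D entries.
No row becomes fully distinguished — the join is lossy.

No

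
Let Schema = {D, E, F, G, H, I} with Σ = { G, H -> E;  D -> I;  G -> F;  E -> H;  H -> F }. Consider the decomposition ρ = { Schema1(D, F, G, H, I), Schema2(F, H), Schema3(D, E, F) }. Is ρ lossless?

Chase test. Columns are D, E, F, G, H, I; row i has aⱼ where attribute j ∈ Schemai, else bᵢⱼ.
Initial tableau (one row per fragment):
  row 1: a1 b12 a3 a4 a5 a6
  row 2: b21 b22 a3 b24 a5 b26
  row 3: a1 a2 a3 b34 b35 b36
Rows 1 and 3 agree on D; apply D→I and equate their I entries.
No row becomes fully distinguished — the join is lossy.

No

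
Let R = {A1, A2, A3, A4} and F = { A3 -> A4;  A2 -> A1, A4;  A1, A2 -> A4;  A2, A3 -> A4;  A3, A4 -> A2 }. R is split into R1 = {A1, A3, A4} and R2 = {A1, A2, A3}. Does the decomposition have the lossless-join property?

Yes

Common attributes: R1 ∩ R2 = {A1, A3}.
Closure of {A1, A3}: A3 → A4 applies, adding A4; A3, A4 → A2 applies, adding A2. So (A1, A3)⁺ = {A1, A2, A3, A4}.
This closure contains every attribute of R1, so R1 ∩ R2 → R1. The join is lossless.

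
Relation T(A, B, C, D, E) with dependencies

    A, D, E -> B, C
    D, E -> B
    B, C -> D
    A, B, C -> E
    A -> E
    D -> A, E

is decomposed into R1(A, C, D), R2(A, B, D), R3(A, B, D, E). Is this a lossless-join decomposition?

Chase test. Columns are A, B, C, D, E; row i has aⱼ where attribute j ∈ Ri, else bᵢⱼ.
Initial tableau (one row per fragment):
  row 1: a1 b12 a3 a4 b15
  row 2: a1 a2 b23 a4 b25
  row 3: a1 a2 b33 a4 a5
Rows 1 and 2 agree on A; apply A→E and equate their E entries.
Rows 1 and 3 agree on A; apply A→E and equate their E entries.
Rows 1 and 2 agree on A, D, E; apply A, D, E→B, C and equate their B, C entries.
Rows 1 and 3 agree on A, D, E; apply A, D, E→B, C and equate their B, C entries.
Row 1 is now all distinguished symbols — the join is lossless.

Yes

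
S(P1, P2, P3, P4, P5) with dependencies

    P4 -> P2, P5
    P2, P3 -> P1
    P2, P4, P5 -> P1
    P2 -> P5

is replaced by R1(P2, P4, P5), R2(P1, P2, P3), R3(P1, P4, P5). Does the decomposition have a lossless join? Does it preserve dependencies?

lossy but dependency-preserving

Lossless test (chase): Rows 1 and 3 agree on P4; apply P4→P2, P5 and equate their P2, P5 entries. Rows 1 and 3 agree on P2, P4, P5; apply P2, P4, P5→P1 and equate their P1 entries. Rows 1 and 2 agree on P2; apply P2→P5 and equate their P5 entries. No row becomes fully distinguished — the join is lossy.
Dependency preservation: P2, P4, P5 → P1 is not contained in any single fragment, but the restricted closure of its left-hand side across the fragments still reaches the right-hand side; the remaining FDs each lie inside some fragment. All dependencies are preserved.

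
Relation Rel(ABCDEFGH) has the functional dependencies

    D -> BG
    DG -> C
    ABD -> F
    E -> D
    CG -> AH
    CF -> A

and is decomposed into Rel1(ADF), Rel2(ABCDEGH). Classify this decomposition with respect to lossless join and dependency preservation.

Lossless test: (AD)⁺ = {ABCDFGH}, which contains all of one fragment — lossless.
Dependency preservation: the restricted closure of {CF} across the fragments never reaches {A}, so CF → A cannot be enforced without a join — not preserved.

lossless but not dependency-preserving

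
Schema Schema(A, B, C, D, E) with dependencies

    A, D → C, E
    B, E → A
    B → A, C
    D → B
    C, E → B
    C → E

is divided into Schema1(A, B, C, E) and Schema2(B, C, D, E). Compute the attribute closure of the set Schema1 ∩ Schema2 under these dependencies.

A, B, C, E

Schema1 ∩ Schema2 = {B, C, E}.
B, E → A applies, adding A
Closure: {A, B, C, E}.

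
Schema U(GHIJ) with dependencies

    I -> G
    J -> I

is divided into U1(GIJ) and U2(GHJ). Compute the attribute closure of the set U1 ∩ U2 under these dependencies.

U1 ∩ U2 = {GJ}.
J → I applies, adding I
Closure: {GIJ}.

GIJ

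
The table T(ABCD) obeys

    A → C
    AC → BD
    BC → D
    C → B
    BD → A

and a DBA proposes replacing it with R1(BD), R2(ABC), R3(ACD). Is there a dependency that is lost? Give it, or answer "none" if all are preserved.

BD → A

Check BD → A: no single fragment contains all of {ABD}, and the restricted closure of {BD} across the fragments never reaches {A}.
A → C is preserved.
AC → BD is preserved.
BC → D is preserved.
C → B is preserved.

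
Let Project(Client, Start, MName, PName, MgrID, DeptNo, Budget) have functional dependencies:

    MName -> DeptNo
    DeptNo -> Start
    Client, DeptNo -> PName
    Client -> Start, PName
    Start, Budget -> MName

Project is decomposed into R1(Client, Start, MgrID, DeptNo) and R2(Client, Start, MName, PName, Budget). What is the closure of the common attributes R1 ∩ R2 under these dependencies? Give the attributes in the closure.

R1 ∩ R2 = {Client, Start}.
Client → Start, PName applies, adding PName
Closure: {Client, Start, PName}.

Client, Start, PName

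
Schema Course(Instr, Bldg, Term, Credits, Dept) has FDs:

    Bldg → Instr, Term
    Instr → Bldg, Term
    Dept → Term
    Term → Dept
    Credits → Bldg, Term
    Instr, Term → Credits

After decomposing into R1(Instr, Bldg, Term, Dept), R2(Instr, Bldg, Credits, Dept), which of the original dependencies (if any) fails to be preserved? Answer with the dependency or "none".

Bldg → Instr, Term lies within R1.
Instr → Bldg, Term lies within R1.
Dept → Term lies within R1.
Term → Dept lies within R1.
Credits → Bldg, Term: restricted closure across fragments reaches Bldg, Term.
Instr, Term → Credits: restricted closure across fragments reaches Credits.
Every dependency is enforceable on the fragments, so the decomposition is dependency-preserving.

none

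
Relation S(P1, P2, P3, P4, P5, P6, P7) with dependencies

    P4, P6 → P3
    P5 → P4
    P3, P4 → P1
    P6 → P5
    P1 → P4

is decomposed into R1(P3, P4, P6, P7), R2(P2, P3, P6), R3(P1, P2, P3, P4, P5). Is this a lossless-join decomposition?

No

Chase test. Columns are P1, P2, P3, P4, P5, P6, P7; row i has aⱼ where attribute j ∈ Ri, else bᵢⱼ.
Initial tableau (one row per fragment):
  row 1: b11 b12 a3 a4 b15 a6 a7
  row 2: b21 a2 a3 b24 b25 a6 b27
  row 3: a1 a2 a3 a4 a5 b36 b37
Rows 1 and 3 agree on P3, P4; apply P3, P4→P1 and equate their P1 entries.
Rows 1 and 2 agree on P6; apply P6→P5 and equate their P5 entries.
Rows 1 and 2 agree on P5; apply P5→P4 and equate their P4 entries.
Rows 1 and 2 agree on P3, P4; apply P3, P4→P1 and equate their P1 entries.
No row becomes fully distinguished — the join is lossy.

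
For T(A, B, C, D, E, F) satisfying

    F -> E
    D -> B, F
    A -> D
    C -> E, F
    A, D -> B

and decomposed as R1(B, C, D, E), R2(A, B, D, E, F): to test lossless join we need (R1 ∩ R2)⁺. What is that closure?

B, D, E, F

R1 ∩ R2 = {B, D, E}.
D → B, F applies, adding F
Closure: {B, D, E, F}.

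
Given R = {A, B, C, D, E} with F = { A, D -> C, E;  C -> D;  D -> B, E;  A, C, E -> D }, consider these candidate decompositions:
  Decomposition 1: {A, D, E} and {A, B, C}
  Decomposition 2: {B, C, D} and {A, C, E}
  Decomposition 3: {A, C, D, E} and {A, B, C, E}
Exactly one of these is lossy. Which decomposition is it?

Decomposition 1

Decomposition 1: common = {A}, closure = {A} → lossy.
Decomposition 2: common = {C}, closure = {B, C, D, E} → lossless.
Decomposition 3: common = {A, C, E}, closure = {A, B, C, D, E} → lossless.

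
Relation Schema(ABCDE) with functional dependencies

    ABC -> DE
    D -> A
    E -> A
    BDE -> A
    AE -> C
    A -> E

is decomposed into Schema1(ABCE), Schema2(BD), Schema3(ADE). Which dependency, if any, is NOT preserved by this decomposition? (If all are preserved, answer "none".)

Check ABC → DE: no single fragment contains all of {ABCDE}, and the restricted closure of {ABC} across the fragments never reaches {DE}.
D → A is preserved.
E → A is preserved.
BDE → A is preserved.
AE → C is preserved.
A → E is preserved.

ABC -> DE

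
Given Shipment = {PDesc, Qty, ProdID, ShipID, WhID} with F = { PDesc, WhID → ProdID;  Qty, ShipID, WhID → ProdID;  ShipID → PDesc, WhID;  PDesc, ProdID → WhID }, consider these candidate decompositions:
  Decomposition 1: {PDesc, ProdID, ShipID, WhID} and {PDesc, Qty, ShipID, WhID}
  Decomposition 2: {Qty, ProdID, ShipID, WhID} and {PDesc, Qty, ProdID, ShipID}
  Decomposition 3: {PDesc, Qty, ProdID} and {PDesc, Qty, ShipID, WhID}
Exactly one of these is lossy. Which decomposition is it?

Decomposition 3

Decomposition 1: common = {PDesc, ShipID, WhID}, closure = {PDesc, ProdID, ShipID, WhID} → lossless.
Decomposition 2: common = {Qty, ProdID, ShipID}, closure = {PDesc, Qty, ProdID, ShipID, WhID} → lossless.
Decomposition 3: common = {PDesc, Qty}, closure = {PDesc, Qty} → lossy.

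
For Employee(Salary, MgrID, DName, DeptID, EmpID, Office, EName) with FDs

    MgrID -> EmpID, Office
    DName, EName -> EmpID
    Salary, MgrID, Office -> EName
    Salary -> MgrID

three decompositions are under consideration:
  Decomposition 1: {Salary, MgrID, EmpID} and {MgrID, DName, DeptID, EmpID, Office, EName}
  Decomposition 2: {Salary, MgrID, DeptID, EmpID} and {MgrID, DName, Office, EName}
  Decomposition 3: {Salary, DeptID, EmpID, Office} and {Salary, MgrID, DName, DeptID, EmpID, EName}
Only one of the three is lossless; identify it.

Decomposition 3

Decomposition 1: common = {MgrID, EmpID}, closure = {MgrID, EmpID, Office} → lossy.
Decomposition 2: common = {MgrID}, closure = {MgrID, EmpID, Office} → lossy.
Decomposition 3: common = {Salary, DeptID, EmpID}, closure = {Salary, MgrID, DeptID, EmpID, Office, EName} → lossless.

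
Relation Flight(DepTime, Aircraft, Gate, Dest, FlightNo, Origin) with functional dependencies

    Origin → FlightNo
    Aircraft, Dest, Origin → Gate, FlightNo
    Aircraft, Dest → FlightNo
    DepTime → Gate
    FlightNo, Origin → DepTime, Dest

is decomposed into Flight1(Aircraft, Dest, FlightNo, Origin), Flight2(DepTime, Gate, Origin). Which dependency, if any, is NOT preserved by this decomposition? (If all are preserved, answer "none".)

Origin → FlightNo lies within Flight1.
Aircraft, Dest, Origin → Gate, FlightNo: restricted closure across fragments reaches Gate, FlightNo.
Aircraft, Dest → FlightNo lies within Flight1.
DepTime → Gate lies within Flight2.
FlightNo, Origin → DepTime, Dest: restricted closure across fragments reaches DepTime, Dest.
Every dependency is enforceable on the fragments, so the decomposition is dependency-preserving.

none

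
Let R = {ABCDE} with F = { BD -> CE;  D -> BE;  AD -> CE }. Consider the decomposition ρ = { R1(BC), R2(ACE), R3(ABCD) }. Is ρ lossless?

No

Chase test. Columns are ABCDE; row i has aⱼ where attribute j ∈ Ri, else bᵢⱼ.
Initial tableau (one row per fragment):
  row 1: b11 a2 a3 b14 b15
  row 2: a1 b22 a3 b24 a5
  row 3: a1 a2 a3 a4 b35
No row becomes fully distinguished — the join is lossy.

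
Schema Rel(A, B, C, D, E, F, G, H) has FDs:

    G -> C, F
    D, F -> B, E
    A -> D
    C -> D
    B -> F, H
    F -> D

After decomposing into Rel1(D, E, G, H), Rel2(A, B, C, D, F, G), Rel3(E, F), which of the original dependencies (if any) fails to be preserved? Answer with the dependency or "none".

B -> F, H

Check B → F, H: no single fragment contains all of {B, F, H}, and the restricted closure of {B} across the fragments never reaches {F, H}.
G → C, F is preserved.
D, F → B, E is preserved.
A → D is preserved.
C → D is preserved.
F → D is preserved.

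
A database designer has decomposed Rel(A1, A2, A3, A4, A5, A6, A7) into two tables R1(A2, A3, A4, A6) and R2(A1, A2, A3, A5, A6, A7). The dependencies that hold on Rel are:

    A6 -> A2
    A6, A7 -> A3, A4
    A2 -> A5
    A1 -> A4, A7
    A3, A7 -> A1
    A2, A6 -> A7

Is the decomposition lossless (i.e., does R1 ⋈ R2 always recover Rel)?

Yes

Common attributes: R1 ∩ R2 = {A2, A3, A6}.
Closure of {A2, A3, A6}: A2 → A5 applies, adding A5; A2, A6 → A7 applies, adding A7; A6, A7 → A3, A4 applies, adding A4; A3, A7 → A1 applies, adding A1. So (A2, A3, A6)⁺ = {A1, A2, A3, A4, A5, A6, A7}.
This closure contains every attribute of R1, so R1 ∩ R2 → R1. The join is lossless.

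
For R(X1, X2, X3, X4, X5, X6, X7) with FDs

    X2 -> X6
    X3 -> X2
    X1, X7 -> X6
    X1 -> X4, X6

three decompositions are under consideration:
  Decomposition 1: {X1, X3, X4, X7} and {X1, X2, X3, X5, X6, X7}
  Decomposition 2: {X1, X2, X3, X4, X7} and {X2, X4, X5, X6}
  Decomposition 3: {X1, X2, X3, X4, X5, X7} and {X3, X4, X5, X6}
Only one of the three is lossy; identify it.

Decomposition 1: common = {X1, X3, X7}, closure = {X1, X2, X3, X4, X6, X7} → lossless.
Decomposition 2: common = {X2, X4}, closure = {X2, X4, X6} → lossy.
Decomposition 3: common = {X3, X4, X5}, closure = {X2, X3, X4, X5, X6} → lossless.

Decomposition 2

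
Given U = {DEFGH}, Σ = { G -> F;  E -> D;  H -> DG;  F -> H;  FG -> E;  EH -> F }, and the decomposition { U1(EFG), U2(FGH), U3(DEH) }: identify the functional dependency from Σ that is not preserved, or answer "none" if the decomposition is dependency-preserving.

G → F lies within U1.
E → D lies within U3.
H → DG: restricted closure across fragments reaches DG.
F → H lies within U2.
FG → E lies within U1.
EH → F: restricted closure across fragments reaches F.
Every dependency is enforceable on the fragments, so the decomposition is dependency-preserving.

none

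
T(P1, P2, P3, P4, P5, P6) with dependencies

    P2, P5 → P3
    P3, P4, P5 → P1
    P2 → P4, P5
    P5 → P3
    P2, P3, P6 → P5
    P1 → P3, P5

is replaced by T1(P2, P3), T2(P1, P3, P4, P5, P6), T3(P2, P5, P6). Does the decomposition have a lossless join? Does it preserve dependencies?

lossy and not dependency-preserving

Lossless test (chase): Rows 1 and 3 agree on P2; apply P2→P4, P5 and equate their P4, P5 entries. Rows 1 and 3 agree on P5; apply P5→P3 and equate their P3 entries. Rows 1 and 3 agree on P3, P4, P5; apply P3, P4, P5→P1 and equate their P1 entries. No row becomes fully distinguished — the join is lossy.
Dependency preservation: the restricted closure of {P2} across the fragments never reaches {P4, P5}, so P2 → P4, P5 cannot be enforced without a join — not preserved.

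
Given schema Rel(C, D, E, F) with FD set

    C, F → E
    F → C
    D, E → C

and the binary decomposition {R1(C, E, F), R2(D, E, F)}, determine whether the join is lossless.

Common attributes: R1 ∩ R2 = {E, F}.
Closure of {E, F}: F → C applies, adding C. So (E, F)⁺ = {C, E, F}.
This closure contains every attribute of R1, so R1 ∩ R2 → R1. The join is lossless.

Yes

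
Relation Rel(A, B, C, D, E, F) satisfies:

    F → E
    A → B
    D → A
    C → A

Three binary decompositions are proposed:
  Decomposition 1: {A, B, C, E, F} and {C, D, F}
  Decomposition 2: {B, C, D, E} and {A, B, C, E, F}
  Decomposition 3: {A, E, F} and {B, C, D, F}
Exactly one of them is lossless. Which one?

Decomposition 1

Decomposition 1: common = {C, F}, closure = {A, B, C, E, F} → lossless.
Decomposition 2: common = {B, C, E}, closure = {A, B, C, E} → lossy.
Decomposition 3: common = {F}, closure = {E, F} → lossy.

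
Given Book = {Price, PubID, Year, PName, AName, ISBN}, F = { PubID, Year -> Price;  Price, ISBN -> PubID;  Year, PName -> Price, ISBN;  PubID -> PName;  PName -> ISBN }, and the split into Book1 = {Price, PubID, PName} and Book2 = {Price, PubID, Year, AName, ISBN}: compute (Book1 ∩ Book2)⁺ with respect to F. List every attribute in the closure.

Book1 ∩ Book2 = {Price, PubID}.
PubID → PName applies, adding PName
PName → ISBN applies, adding ISBN
Closure: {Price, PubID, PName, ISBN}.

Price, PubID, PName, ISBN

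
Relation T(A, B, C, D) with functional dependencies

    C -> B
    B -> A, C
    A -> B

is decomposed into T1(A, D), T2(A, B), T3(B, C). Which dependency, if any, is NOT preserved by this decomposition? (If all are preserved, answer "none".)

C → B lies within T3.
B → A, C: restricted closure across fragments reaches A, C.
A → B lies within T2.
Every dependency is enforceable on the fragments, so the decomposition is dependency-preserving.

none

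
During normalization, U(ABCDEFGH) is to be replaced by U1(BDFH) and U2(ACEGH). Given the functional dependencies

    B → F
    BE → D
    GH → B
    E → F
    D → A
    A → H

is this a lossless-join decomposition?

No

Common attributes: U1 ∩ U2 = {H}.
No dependency enlarges {H}, so (H)⁺ = {H}.
The closure contains neither all of U1 = {BDFH} nor all of U2 = {ACEGH}, so the common attributes are not a superkey of either fragment. The join is lossy.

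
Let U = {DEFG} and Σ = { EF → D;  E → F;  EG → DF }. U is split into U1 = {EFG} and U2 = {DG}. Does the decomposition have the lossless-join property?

No

Common attributes: U1 ∩ U2 = {G}.
No dependency enlarges {G}, so (G)⁺ = {G}.
The closure contains neither all of U1 = {EFG} nor all of U2 = {DG}, so the common attributes are not a superkey of either fragment. The join is lossy.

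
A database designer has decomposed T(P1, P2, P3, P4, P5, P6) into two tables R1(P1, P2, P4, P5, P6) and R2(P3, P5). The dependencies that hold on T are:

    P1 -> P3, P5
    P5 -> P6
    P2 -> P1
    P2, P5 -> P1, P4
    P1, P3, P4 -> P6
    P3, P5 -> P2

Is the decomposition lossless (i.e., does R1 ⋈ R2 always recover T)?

Common attributes: R1 ∩ R2 = {P5}.
Closure of {P5}: P5 → P6 applies, adding P6. So (P5)⁺ = {P5, P6}.
The closure contains neither all of R1 = {P1, P2, P4, P5, P6} nor all of R2 = {P3, P5}, so the common attributes are not a superkey of either fragment. The join is lossy.

No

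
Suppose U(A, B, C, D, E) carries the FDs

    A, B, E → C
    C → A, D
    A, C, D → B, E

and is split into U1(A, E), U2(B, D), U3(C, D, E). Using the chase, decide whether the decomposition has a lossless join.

Chase test. Columns are A, B, C, D, E; row i has aⱼ where attribute j ∈ Ui, else bᵢⱼ.
Initial tableau (one row per fragment):
  row 1: a1 b12 b13 b14 a5
  row 2: b21 a2 b23 a4 b25
  row 3: b31 b32 a3 a4 a5
No row becomes fully distinguished — the join is lossy.

No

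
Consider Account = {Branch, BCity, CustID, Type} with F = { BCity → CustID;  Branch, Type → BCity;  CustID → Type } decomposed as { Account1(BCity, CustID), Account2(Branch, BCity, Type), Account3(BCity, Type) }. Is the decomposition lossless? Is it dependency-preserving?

lossless but not dependency-preserving

Lossless test (chase): Rows 1 and 2 agree on BCity; apply BCity→CustID and equate their CustID entries. Rows 1 and 3 agree on BCity; apply BCity→CustID and equate their CustID entries. Rows 1 and 2 agree on CustID; apply CustID→Type and equate their Type entries. Row 2 is now all distinguished symbols — the join is lossless.
Dependency preservation: the restricted closure of {CustID} across the fragments never reaches {Type}, so CustID → Type cannot be enforced without a join — not preserved.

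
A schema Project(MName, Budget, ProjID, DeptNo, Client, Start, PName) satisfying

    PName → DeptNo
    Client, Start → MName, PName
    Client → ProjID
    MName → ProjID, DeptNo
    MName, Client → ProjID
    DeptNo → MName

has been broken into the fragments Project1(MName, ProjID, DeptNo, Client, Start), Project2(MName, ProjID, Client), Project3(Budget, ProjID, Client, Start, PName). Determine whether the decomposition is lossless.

Yes

Chase test. Columns are MName, Budget, ProjID, DeptNo, Client, Start, PName; row i has aⱼ where attribute j ∈ Projecti, else bᵢⱼ.
Initial tableau (one row per fragment):
  row 1: a1 b12 a3 a4 a5 a6 b17
  row 2: a1 b22 a3 b24 a5 b26 b27
  row 3: b31 a2 a3 b34 a5 a6 a7
Rows 1 and 3 agree on Client, Start; apply Client, Start→MName, PName and equate their MName, PName entries.
Rows 1 and 2 agree on MName; apply MName→ProjID, DeptNo and equate their ProjID, DeptNo entries.
Rows 1 and 3 agree on MName; apply MName→ProjID, DeptNo and equate their ProjID, DeptNo entries.
Row 3 is now all distinguished symbols — the join is lossless.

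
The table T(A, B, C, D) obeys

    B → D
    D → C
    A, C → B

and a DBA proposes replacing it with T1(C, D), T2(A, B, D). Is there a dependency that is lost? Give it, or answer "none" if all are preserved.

A, C → B

Check A, C → B: no single fragment contains all of {A, B, C}, and the restricted closure of {A, C} across the fragments never reaches {B}.
B → D is preserved.
D → C is preserved.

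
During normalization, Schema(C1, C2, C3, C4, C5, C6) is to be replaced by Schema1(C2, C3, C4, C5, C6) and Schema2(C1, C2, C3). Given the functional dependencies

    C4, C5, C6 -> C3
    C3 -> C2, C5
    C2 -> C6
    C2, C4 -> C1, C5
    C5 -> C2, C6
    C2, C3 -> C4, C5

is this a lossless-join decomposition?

Common attributes: Schema1 ∩ Schema2 = {C2, C3}.
Closure of {C2, C3}: C3 → C2, C5 applies, adding C5; C2 → C6 applies, adding C6; C2, C3 → C4, C5 applies, adding C4; C2, C4 → C1, C5 applies, adding C1. So (C2, C3)⁺ = {C1, C2, C3, C4, C5, C6}.
This closure contains every attribute of Schema1, so Schema1 ∩ Schema2 → Schema1. The join is lossless.

Yes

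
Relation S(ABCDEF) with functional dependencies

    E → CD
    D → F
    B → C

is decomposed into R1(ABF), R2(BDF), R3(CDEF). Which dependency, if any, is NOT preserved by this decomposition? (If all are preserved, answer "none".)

Check B → C: no single fragment contains all of {BC}, and the restricted closure of {B} across the fragments never reaches {C}.
E → CD is preserved.
D → F is preserved.

B → C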